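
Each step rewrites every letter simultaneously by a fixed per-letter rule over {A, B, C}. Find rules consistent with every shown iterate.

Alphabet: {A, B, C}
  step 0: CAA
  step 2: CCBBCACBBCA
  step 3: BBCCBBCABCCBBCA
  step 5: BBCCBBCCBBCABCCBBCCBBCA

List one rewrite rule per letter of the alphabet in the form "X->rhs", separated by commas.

A->BCA, B->C, C->B

  step 2 ⇒ step 3: CCBBCACBBCA ⇒ B·B·C·C·B·BCA·B·C·C·B·BCA
    A ↦ BCA
    B ↦ C
    C ↦ B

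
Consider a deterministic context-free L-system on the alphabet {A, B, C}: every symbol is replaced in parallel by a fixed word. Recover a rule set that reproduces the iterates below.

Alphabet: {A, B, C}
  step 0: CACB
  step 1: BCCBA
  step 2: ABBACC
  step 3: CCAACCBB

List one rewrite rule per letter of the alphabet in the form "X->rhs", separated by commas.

  step 2 ⇒ step 3: ABBACC ⇒ CC·A·A·CC·B·B
    A ↦ CC
    B ↦ A
    C ↦ B

A->CC, B->A, C->B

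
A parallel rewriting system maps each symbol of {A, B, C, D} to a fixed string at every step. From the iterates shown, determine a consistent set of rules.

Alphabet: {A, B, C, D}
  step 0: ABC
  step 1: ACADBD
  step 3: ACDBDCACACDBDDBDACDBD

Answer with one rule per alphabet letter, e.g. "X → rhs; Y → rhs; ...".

  step 0 ⇒ step 1: ABC ⇒ AC·A·DBD
    A ↦ AC
    B ↦ A
    C ↦ DBD
    D ↦ C  (constrained at step 1)

A->AC, B->A, C->DBD, D->C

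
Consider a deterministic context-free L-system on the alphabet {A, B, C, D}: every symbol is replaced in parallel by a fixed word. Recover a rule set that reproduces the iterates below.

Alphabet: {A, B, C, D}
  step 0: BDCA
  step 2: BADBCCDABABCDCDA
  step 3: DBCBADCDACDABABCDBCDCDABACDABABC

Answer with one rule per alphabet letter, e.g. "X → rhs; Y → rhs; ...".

  step 2 ⇒ step 3: BADBCCDABABCDCDA ⇒ D·BC·BA·D·CDA·CDA·BA·BC·D·BC·D·CDA·BA·CDA·BA·BC
    A ↦ BC
    B ↦ D
    C ↦ CDA
    D ↦ BA

A->BC, B->D, C->CDA, D->BA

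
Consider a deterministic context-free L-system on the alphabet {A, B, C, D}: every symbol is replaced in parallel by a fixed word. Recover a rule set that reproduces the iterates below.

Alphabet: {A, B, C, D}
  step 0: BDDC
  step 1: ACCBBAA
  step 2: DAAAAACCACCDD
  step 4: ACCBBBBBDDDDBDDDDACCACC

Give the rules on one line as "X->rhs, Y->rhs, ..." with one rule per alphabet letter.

A->D, B->ACC, C->AA, D->B

  step 1 ⇒ step 2: ACCBBAA ⇒ D·AA·AA·ACC·ACC·D·D
    A ↦ D
    B ↦ ACC
    C ↦ AA
  step 0 ⇒ step 1: BDDC ⇒ ACC·B·B·AA
    D ↦ B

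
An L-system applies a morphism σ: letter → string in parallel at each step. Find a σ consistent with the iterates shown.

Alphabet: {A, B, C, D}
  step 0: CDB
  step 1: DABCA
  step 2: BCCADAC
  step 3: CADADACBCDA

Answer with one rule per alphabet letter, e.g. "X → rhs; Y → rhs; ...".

A->C, B->CA, C->DA, D->B

  step 2 ⇒ step 3: BCCADAC ⇒ CA·DA·DA·C·B·C·DA
    A ↦ C
    B ↦ CA
    C ↦ DA
    D ↦ B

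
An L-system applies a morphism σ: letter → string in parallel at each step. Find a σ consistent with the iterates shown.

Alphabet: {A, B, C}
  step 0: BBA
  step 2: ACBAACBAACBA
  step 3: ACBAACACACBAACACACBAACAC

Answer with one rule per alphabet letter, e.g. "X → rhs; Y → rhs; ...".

  step 2 ⇒ step 3: ACBAACBAACBA ⇒ AC·BA·AC·AC·AC·BA·AC·AC·AC·BA·AC·AC
    A ↦ AC
    B ↦ AC
    C ↦ BA

A->AC, B->AC, C->BA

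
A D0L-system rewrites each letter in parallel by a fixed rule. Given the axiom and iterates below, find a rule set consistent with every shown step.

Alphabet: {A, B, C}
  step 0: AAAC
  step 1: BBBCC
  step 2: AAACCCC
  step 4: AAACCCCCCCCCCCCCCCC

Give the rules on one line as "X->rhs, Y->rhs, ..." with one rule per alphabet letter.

  step 1 ⇒ step 2: BBBCC ⇒ A·A·A·CC·CC
    B ↦ A
    C ↦ CC
  step 0 ⇒ step 1: AAAC ⇒ B·B·B·CC
    A ↦ B

A->B, B->A, C->CC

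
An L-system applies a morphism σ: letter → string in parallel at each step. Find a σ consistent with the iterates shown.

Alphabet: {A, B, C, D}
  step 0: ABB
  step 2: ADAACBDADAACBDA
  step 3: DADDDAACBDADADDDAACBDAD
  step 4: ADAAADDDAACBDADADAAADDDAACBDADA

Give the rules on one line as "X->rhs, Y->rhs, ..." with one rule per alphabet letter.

A->D, B->CBD, C->DAA, D->A

  step 3 ⇒ step 4: DADDDAACBDADADDDAACBDAD ⇒ A·D·A·A·A·D·D·DAA·CBD·A·D·A·D·A·A·A·D·D·DAA·CBD·A·D·A
    A ↦ D
    B ↦ CBD
    C ↦ DAA
    D ↦ A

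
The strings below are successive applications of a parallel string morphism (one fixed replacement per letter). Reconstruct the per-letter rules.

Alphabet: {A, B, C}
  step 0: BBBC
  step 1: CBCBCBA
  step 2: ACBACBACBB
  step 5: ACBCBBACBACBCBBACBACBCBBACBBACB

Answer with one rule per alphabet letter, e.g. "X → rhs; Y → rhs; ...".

A->B, B->CB, C->A

  step 1 ⇒ step 2: CBCBCBA ⇒ A·CB·A·CB·A·CB·B
    A ↦ B
    B ↦ CB
    C ↦ A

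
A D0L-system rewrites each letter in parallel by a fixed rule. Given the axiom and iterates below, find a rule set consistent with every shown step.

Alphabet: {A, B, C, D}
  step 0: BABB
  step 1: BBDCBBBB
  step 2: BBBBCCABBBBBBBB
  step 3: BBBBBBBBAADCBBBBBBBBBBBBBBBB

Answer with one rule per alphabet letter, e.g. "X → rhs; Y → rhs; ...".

  step 2 ⇒ step 3: BBBBCCABBBBBBBB ⇒ BB·BB·BB·BB·A·A·DC·BB·BB·BB·BB·BB·BB·BB·BB
    A ↦ DC
    B ↦ BB
    C ↦ A
  step 1 ⇒ step 2: BBDCBBBB ⇒ BB·BB·CC·A·BB·BB·BB·BB
    D ↦ CC

A->DC, B->BB, C->A, D->CC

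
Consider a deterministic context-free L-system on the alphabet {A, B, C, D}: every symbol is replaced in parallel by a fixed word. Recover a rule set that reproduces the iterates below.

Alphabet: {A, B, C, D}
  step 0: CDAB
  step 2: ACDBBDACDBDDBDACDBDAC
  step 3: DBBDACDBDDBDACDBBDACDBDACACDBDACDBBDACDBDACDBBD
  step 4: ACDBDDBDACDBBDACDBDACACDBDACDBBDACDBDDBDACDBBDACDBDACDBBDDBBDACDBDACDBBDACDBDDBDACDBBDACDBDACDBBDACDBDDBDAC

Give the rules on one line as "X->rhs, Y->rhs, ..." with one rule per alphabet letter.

A->DBB, B->DBD, C->D, D->AC

  step 3 ⇒ step 4: DBBDACDBDDBDACDBBDACDBDACACDBDACDBBDACDBDACDBBD ⇒ AC·DBD·DBD·AC·DBB·D·AC·DBD·AC·AC·DBD·AC·DBB·D·AC·DBD·DBD·AC·DBB·D·AC·DBD·AC·DBB·D·DBB·D·AC·DBD·AC·DBB·D·AC·DBD·DBD·AC·DBB·D·AC·DBD·AC·DBB·D·AC·DBD·DBD·AC
    A ↦ DBB
    B ↦ DBD
    C ↦ D
    D ↦ AC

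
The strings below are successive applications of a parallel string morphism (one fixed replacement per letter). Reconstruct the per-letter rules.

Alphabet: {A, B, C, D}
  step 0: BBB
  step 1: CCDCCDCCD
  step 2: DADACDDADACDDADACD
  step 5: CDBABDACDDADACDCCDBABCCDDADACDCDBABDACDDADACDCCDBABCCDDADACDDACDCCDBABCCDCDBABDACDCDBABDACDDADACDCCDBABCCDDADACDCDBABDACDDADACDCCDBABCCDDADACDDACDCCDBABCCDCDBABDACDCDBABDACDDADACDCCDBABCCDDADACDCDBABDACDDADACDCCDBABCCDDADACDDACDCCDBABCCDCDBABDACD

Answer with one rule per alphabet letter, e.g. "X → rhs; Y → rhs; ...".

  step 1 ⇒ step 2: CCDCCDCCD ⇒ DA·DA·CD·DA·DA·CD·DA·DA·CD
    C ↦ DA
    D ↦ CD
    A ↦ BAB  (constrained at step 2)
  step 0 ⇒ step 1: BBB ⇒ CCD·CCD·CCD
    B ↦ CCD

A->BAB, B->CCD, C->DA, D->CD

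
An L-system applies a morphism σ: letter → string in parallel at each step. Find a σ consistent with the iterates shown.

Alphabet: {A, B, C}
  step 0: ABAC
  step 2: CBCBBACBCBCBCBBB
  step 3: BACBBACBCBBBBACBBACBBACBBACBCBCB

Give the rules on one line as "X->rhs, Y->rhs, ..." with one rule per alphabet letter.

A->BB, B->CB, C->BA

  step 2 ⇒ step 3: CBCBBACBCBCBCBBB ⇒ BA·CB·BA·CB·CB·BB·BA·CB·BA·CB·BA·CB·BA·CB·CB·CB
    A ↦ BB
    B ↦ CB
    C ↦ BA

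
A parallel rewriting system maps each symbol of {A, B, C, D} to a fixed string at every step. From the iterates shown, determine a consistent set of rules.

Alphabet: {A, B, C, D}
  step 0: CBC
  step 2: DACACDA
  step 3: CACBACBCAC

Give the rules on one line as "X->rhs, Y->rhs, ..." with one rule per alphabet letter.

  step 2 ⇒ step 3: DACACDA ⇒ C·AC·B·AC·B·C·AC
    A ↦ AC
    C ↦ B
    D ↦ C
    B ↦ DA  (constrained at step 0)

A->AC, B->DA, C->B, D->C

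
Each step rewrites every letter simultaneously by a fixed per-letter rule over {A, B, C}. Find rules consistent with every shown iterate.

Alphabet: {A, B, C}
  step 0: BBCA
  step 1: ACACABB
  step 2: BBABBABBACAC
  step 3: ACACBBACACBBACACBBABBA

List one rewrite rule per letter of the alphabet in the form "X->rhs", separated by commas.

A->BB, B->AC, C->A

  step 2 ⇒ step 3: BBABBABBACAC ⇒ AC·AC·BB·AC·AC·BB·AC·AC·BB·A·BB·A
    A ↦ BB
    B ↦ AC
    C ↦ A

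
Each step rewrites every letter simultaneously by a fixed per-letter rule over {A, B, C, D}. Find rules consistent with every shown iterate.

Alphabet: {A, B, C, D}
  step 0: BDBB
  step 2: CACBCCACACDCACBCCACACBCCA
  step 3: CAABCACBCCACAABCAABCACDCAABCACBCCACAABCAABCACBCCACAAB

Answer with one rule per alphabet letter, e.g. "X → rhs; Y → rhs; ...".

A->AB, B->CBC, C->CA, D->CD

  step 2 ⇒ step 3: CACBCCACACDCACBCCACACBCCA ⇒ CA·AB·CA·CBC·CA·CA·AB·CA·AB·CA·CD·CA·AB·CA·CBC·CA·CA·AB·CA·AB·CA·CBC·CA·CA·AB
    A ↦ AB
    B ↦ CBC
    C ↦ CA
    D ↦ CD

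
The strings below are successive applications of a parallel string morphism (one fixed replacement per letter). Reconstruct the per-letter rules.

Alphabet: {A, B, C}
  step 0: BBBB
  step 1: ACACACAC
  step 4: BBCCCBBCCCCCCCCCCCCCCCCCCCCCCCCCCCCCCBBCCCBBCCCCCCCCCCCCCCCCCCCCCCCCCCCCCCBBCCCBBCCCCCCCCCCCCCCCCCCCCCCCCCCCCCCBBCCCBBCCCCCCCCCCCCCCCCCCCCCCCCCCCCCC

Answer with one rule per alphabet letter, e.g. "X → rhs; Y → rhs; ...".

A->BB, B->AC, C->CCC

  step 0 ⇒ step 1: BBBB ⇒ AC·AC·AC·AC
    B ↦ AC
    A ↦ BB  (constrained at step 1)
    C ↦ CCC  (constrained at step 1)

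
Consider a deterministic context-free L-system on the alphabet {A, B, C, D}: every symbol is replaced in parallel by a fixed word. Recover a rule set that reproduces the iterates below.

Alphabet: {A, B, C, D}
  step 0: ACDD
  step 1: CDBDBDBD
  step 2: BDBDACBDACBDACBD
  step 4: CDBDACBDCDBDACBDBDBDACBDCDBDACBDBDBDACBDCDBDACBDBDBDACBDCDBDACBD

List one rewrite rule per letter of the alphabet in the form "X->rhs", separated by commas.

A->CD, B->AC, C->BD, D->BD

  step 1 ⇒ step 2: CDBDBDBD ⇒ BD·BD·AC·BD·AC·BD·AC·BD
    B ↦ AC
    C ↦ BD
    D ↦ BD
  step 0 ⇒ step 1: ACDD ⇒ CD·BD·BD·BD
    A ↦ CD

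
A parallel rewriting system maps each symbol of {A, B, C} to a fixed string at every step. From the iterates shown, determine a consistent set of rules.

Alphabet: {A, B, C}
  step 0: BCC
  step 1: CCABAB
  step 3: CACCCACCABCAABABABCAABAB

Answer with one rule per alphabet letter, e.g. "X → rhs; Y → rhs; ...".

  step 0 ⇒ step 1: BCC ⇒ CC·AB·AB
    B ↦ CC
    C ↦ AB
    A ↦ CA  (constrained at step 1)

A->CA, B->CC, C->AB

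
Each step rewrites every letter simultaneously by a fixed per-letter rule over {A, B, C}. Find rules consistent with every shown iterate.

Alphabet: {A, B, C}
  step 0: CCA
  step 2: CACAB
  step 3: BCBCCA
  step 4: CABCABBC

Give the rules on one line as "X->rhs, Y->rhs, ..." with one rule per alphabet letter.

  step 3 ⇒ step 4: BCBCCA ⇒ CA·B·CA·B·B·C
    A ↦ C
    B ↦ CA
    C ↦ B

A->C, B->CA, C->B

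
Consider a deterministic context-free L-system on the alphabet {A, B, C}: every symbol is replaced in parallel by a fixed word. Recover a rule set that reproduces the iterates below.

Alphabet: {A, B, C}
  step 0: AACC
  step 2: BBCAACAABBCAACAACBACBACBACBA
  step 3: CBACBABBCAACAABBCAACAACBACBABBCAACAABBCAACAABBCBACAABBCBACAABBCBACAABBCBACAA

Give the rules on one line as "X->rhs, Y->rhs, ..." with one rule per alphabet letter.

  step 2 ⇒ step 3: BBCAACAABBCAACAACBACBACBACBA ⇒ CBA·CBA·BB·CAA·CAA·BB·CAA·CAA·CBA·CBA·BB·CAA·CAA·BB·CAA·CAA·BB·CBA·CAA·BB·CBA·CAA·BB·CBA·CAA·BB·CBA·CAA
    A ↦ CAA
    B ↦ CBA
    C ↦ BB

A->CAA, B->CBA, C->BB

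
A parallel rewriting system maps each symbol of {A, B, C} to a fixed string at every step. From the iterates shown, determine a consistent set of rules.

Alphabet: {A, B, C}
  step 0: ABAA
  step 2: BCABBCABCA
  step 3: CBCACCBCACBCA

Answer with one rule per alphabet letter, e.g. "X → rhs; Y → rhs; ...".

  step 2 ⇒ step 3: BCABBCABCA ⇒ C·B·CA·C·C·B·CA·C·B·CA
    A ↦ CA
    B ↦ C
    C ↦ B

A->CA, B->C, C->B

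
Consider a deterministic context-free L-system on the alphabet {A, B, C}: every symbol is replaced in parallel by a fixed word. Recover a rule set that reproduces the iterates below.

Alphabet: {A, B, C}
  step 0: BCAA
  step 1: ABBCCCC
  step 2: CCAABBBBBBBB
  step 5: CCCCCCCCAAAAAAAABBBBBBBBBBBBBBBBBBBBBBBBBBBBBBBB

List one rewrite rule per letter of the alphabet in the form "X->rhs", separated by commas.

  step 1 ⇒ step 2: ABBCCCC ⇒ CC·A·A·BB·BB·BB·BB
    A ↦ CC
    B ↦ A
    C ↦ BB

A->CC, B->A, C->BB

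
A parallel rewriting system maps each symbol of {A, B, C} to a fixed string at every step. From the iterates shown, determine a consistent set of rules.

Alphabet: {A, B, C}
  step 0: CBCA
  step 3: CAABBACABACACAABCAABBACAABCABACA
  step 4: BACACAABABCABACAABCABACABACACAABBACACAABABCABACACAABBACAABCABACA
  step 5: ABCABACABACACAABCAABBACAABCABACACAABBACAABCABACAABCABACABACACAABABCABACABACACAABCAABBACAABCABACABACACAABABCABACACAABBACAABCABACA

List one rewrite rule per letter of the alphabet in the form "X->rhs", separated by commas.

  step 4 ⇒ step 5: BACACAABABCABACAABCABACABACACAABBACACAABABCABACACAABBACAABCABACA ⇒ AB·CA·BA·CA·BA·CA·CA·AB·CA·AB·BA·CA·AB·CA·BA·CA·CA·AB·BA·CA·AB·CA·BA·CA·AB·CA·BA·CA·BA·CA·CA·AB·AB·CA·BA·CA·BA·CA·CA·AB·CA·AB·BA·CA·AB·CA·BA·CA·BA·CA·CA·AB·AB·CA·BA·CA·CA·AB·BA·CA·AB·CA·BA·CA
    A ↦ CA
    B ↦ AB
    C ↦ BA

A->CA, B->AB, C->BA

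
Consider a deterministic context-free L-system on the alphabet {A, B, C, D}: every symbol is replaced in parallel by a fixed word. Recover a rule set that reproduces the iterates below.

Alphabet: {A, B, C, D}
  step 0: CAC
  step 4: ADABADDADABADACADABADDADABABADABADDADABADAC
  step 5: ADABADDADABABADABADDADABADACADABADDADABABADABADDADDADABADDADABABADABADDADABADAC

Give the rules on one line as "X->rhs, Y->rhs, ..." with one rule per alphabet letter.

A->AD, B->D, C->AC, D->AB

  step 4 ⇒ step 5: ADABADDADABADACADABADDADABABADABADDADABADAC ⇒ AD·AB·AD·D·AD·AB·AB·AD·AB·AD·D·AD·AB·AD·AC·AD·AB·AD·D·AD·AB·AB·AD·AB·AD·D·AD·D·AD·AB·AD·D·AD·AB·AB·AD·AB·AD·D·AD·AB·AD·AC
    A ↦ AD
    B ↦ D
    C ↦ AC
    D ↦ AB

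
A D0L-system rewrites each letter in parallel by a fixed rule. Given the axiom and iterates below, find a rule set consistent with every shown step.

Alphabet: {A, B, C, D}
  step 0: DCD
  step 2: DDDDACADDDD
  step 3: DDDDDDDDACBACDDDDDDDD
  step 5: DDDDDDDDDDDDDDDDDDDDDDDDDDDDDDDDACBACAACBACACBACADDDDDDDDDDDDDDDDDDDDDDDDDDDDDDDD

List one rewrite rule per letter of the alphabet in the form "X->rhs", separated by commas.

  step 2 ⇒ step 3: DDDDACADDDD ⇒ DD·DD·DD·DD·AC·B·AC·DD·DD·DD·DD
    A ↦ AC
    C ↦ B
    D ↦ DD
    B ↦ ACA  (constrained at step 3)

A->AC, B->ACA, C->B, D->DD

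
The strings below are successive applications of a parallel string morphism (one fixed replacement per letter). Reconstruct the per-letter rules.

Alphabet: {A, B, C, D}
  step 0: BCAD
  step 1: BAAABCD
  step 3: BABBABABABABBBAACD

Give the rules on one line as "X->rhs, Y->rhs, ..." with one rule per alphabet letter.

  step 0 ⇒ step 1: BCAD ⇒ BA·AA·B·CD
    A ↦ B
    B ↦ BA
    C ↦ AA
    D ↦ CD

A->B, B->BA, C->AA, D->CD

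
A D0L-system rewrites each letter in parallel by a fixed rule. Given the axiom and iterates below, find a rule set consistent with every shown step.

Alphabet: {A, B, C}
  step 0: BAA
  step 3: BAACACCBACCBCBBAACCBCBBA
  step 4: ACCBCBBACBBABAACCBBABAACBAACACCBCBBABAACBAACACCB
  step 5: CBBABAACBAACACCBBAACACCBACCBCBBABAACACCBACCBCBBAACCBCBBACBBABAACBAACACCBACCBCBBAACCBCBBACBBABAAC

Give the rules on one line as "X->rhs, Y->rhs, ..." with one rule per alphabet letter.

  step 4 ⇒ step 5: ACCBCBBACBBABAACCBBABAACBAACACCBCBBABAACBAACACCB ⇒ CB·BA·BA·AC·BA·AC·AC·CB·BA·AC·AC·CB·AC·CB·CB·BA·BA·AC·AC·CB·AC·CB·CB·BA·AC·CB·CB·BA·CB·BA·BA·AC·BA·AC·AC·CB·AC·CB·CB·BA·AC·CB·CB·BA·CB·BA·BA·AC
    A ↦ CB
    B ↦ AC
    C ↦ BA

A->CB, B->AC, C->BA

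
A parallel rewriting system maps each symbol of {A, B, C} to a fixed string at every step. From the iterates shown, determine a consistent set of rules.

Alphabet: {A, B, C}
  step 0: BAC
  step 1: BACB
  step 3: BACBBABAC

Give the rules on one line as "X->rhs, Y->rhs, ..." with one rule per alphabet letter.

  step 0 ⇒ step 1: BAC ⇒ BA·C·B
    A ↦ C
    B ↦ BA
    C ↦ B

A->C, B->BA, C->B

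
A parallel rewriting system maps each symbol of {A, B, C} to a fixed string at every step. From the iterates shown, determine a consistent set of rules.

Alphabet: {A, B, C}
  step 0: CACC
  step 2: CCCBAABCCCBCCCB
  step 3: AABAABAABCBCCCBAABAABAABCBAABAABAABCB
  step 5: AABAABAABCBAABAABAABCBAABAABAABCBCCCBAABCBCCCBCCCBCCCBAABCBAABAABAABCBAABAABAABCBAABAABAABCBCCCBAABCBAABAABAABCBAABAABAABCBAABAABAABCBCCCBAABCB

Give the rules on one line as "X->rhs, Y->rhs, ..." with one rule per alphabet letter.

A->C, B->CB, C->AAB

  step 2 ⇒ step 3: CCCBAABCCCBCCCB ⇒ AAB·AAB·AAB·CB·C·C·CB·AAB·AAB·AAB·CB·AAB·AAB·AAB·CB
    A ↦ C
    B ↦ CB
    C ↦ AAB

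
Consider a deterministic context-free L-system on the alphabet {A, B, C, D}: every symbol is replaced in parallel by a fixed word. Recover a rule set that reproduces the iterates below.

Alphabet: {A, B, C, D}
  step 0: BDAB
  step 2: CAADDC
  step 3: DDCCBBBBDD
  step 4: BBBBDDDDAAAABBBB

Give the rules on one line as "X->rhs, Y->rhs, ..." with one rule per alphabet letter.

  step 3 ⇒ step 4: DDCCBBBBDD ⇒ BB·BB·DD·DD·A·A·A·A·BB·BB
    B ↦ A
    C ↦ DD
    D ↦ BB
  step 2 ⇒ step 3: CAADDC ⇒ DD·C·C·BB·BB·DD
    A ↦ C

A->C, B->A, C->DD, D->BB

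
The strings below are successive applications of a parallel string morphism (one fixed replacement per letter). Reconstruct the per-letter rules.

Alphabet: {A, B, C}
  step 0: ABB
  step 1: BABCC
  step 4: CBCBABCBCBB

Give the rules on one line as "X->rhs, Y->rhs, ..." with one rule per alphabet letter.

A->BAB, B->C, C->B

  step 0 ⇒ step 1: ABB ⇒ BAB·C·C
    A ↦ BAB
    B ↦ C
    C ↦ B  (constrained at step 1)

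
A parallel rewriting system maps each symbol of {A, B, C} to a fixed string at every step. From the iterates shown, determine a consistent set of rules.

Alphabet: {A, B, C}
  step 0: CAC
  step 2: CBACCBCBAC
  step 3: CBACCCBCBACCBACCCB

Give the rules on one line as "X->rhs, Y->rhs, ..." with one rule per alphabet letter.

  step 2 ⇒ step 3: CBACCBCBAC ⇒ CB·AC·C·CB·CB·AC·CB·AC·C·CB
    A ↦ C
    B ↦ AC
    C ↦ CB

A->C, B->AC, C->CB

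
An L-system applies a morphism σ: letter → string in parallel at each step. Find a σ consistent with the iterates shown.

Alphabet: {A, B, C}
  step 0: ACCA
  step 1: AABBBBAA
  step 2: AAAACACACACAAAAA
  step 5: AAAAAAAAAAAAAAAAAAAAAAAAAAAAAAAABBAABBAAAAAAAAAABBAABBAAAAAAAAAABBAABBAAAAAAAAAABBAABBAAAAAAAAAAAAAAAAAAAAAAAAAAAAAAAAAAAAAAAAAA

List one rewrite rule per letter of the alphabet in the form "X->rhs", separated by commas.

  step 1 ⇒ step 2: AABBBBAA ⇒ AA·AA·CA·CA·CA·CA·AA·AA
    A ↦ AA
    B ↦ CA
  step 0 ⇒ step 1: ACCA ⇒ AA·BB·BB·AA
    C ↦ BB

A->AA, B->CA, C->BB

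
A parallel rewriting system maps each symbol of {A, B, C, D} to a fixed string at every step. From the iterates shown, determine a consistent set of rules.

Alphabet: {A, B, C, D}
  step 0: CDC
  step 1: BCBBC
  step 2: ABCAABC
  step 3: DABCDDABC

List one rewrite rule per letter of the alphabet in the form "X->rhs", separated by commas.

A->D, B->A, C->BC, D->B

  step 2 ⇒ step 3: ABCAABC ⇒ D·A·BC·D·D·A·BC
    A ↦ D
    B ↦ A
    C ↦ BC
  step 0 ⇒ step 1: CDC ⇒ BC·B·BC
    D ↦ B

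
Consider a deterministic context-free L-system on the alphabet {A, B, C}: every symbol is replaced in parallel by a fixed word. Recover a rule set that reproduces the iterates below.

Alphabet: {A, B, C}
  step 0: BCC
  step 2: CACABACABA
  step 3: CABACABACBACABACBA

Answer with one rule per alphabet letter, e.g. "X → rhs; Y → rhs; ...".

  step 2 ⇒ step 3: CACABACABA ⇒ CA·BA·CA·BA·C·BA·CA·BA·C·BA
    A ↦ BA
    B ↦ C
    C ↦ CA

A->BA, B->C, C->CA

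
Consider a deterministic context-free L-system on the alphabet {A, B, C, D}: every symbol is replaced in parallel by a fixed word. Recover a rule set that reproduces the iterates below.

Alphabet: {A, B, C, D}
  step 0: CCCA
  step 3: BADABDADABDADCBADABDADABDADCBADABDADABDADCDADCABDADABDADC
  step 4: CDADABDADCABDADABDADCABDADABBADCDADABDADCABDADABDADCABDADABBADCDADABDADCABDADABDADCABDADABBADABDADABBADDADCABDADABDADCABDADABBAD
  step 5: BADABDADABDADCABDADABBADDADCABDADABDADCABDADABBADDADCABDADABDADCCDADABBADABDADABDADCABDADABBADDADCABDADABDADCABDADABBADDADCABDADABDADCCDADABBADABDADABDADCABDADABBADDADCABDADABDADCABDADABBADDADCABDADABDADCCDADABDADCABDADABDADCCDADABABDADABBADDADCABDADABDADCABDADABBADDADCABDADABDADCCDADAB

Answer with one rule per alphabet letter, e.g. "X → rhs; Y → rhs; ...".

A->DAD, B->C, C->BAD, D->AB

  step 4 ⇒ step 5: CDADABDADCABDADABDADCABDADABBADCDADABDADCABDADABDADCABDADABBADCDADABDADCABDADABDADCABDADABBADABDADABBADDADCABDADABDADCABDADABBAD ⇒ BAD·AB·DAD·AB·DAD·C·AB·DAD·AB·BAD·DAD·C·AB·DAD·AB·DAD·C·AB·DAD·AB·BAD·DAD·C·AB·DAD·AB·DAD·C·C·DAD·AB·BAD·AB·DAD·AB·DAD·C·AB·DAD·AB·BAD·DAD·C·AB·DAD·AB·DAD·C·AB·DAD·AB·BAD·DAD·C·AB·DAD·AB·DAD·C·C·DAD·AB·BAD·AB·DAD·AB·DAD·C·AB·DAD·AB·BAD·DAD·C·AB·DAD·AB·DAD·C·AB·DAD·AB·BAD·DAD·C·AB·DAD·AB·DAD·C·C·DAD·AB·DAD·C·AB·DAD·AB·DAD·C·C·DAD·AB·AB·DAD·AB·BAD·DAD·C·AB·DAD·AB·DAD·C·AB·DAD·AB·BAD·DAD·C·AB·DAD·AB·DAD·C·C·DAD·AB
    A ↦ DAD
    B ↦ C
    C ↦ BAD
    D ↦ AB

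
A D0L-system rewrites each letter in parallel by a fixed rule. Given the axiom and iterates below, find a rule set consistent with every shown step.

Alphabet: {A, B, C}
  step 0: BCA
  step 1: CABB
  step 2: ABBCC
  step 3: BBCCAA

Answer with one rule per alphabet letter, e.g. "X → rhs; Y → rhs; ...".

A->BB, B->C, C->A

  step 2 ⇒ step 3: ABBCC ⇒ BB·C·C·A·A
    A ↦ BB
    B ↦ C
    C ↦ A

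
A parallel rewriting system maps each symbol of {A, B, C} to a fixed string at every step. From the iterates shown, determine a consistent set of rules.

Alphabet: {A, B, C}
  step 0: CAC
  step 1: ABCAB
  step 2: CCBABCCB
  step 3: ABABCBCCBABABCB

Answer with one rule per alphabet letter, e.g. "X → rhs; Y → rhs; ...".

A->C, B->CB, C->AB

  step 2 ⇒ step 3: CCBABCCB ⇒ AB·AB·CB·C·CB·AB·AB·CB
    A ↦ C
    B ↦ CB
    C ↦ AB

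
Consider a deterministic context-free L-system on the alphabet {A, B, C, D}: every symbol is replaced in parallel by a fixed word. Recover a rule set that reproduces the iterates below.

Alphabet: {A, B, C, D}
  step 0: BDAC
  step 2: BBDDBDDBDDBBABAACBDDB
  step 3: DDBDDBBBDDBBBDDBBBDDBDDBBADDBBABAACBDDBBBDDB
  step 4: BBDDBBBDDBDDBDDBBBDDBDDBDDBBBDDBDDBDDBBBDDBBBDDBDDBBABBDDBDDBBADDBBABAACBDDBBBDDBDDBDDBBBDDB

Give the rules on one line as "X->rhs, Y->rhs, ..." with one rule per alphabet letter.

A->BA, B->DDB, C->ACB, D->B

  step 3 ⇒ step 4: DDBDDBBBDDBBBDDBBBDDBDDBBADDBBABAACBDDBBBDDB ⇒ B·B·DDB·B·B·DDB·DDB·DDB·B·B·DDB·DDB·DDB·B·B·DDB·DDB·DDB·B·B·DDB·B·B·DDB·DDB·BA·B·B·DDB·DDB·BA·DDB·BA·BA·ACB·DDB·B·B·DDB·DDB·DDB·B·B·DDB
    A ↦ BA
    B ↦ DDB
    C ↦ ACB
    D ↦ B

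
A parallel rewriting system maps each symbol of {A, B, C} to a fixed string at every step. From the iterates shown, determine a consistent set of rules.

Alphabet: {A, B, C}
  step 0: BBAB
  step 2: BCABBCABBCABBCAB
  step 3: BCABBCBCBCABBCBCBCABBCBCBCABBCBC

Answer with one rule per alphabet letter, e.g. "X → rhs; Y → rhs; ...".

  step 2 ⇒ step 3: BCABBCABBCABBCAB ⇒ BC·AB·BC·BC·BC·AB·BC·BC·BC·AB·BC·BC·BC·AB·BC·BC
    A ↦ BC
    B ↦ BC
    C ↦ AB

A->BC, B->BC, C->AB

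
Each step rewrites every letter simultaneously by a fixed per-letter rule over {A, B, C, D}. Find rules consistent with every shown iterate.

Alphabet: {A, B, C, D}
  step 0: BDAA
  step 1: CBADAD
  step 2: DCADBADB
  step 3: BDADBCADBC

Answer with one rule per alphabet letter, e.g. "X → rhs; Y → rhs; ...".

  step 2 ⇒ step 3: DCADBADB ⇒ B·D·AD·B·C·AD·B·C
    A ↦ AD
    B ↦ C
    C ↦ D
    D ↦ B

A->AD, B->C, C->D, D->B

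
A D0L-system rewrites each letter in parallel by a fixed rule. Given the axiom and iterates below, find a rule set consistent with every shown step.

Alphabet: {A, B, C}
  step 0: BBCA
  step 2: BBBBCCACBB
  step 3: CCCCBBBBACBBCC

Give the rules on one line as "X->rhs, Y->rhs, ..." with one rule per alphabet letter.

A->AC, B->C, C->BB

  step 2 ⇒ step 3: BBBBCCACBB ⇒ C·C·C·C·BB·BB·AC·BB·C·C
    A ↦ AC
    B ↦ C
    C ↦ BB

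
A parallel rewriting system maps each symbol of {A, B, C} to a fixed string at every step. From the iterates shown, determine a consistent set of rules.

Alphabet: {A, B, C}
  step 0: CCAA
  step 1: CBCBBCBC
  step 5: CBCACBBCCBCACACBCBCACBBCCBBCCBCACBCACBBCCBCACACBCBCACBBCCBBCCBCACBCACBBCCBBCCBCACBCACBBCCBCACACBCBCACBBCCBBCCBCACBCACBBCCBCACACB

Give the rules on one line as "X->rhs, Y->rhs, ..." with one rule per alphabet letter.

  step 0 ⇒ step 1: CCAA ⇒ CB·CB·BC·BC
    A ↦ BC
    C ↦ CB
    B ↦ CA  (constrained at step 1)

A->BC, B->CA, C->CB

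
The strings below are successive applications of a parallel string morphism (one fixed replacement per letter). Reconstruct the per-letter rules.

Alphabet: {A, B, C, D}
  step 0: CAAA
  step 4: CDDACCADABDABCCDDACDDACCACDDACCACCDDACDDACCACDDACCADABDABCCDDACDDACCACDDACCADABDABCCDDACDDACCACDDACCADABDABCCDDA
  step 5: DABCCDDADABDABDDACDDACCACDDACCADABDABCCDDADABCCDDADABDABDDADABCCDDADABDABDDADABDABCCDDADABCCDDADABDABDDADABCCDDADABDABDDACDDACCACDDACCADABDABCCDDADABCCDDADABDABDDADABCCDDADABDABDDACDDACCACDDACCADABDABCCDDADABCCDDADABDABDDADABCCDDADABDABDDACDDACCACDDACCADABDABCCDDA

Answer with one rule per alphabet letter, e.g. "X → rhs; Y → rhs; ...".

  step 4 ⇒ step 5: CDDACCADABDABCCDDACDDACCACDDACCACCDDACDDACCACDDACCADABDABCCDDACDDACCACDDACCADABDABCCDDACDDACCACDDACCADABDABCCDDA ⇒ DAB·C·C·DDA·DAB·DAB·DDA·C·DDA·CCA·C·DDA·CCA·DAB·DAB·C·C·DDA·DAB·C·C·DDA·DAB·DAB·DDA·DAB·C·C·DDA·DAB·DAB·DDA·DAB·DAB·C·C·DDA·DAB·C·C·DDA·DAB·DAB·DDA·DAB·C·C·DDA·DAB·DAB·DDA·C·DDA·CCA·C·DDA·CCA·DAB·DAB·C·C·DDA·DAB·C·C·DDA·DAB·DAB·DDA·DAB·C·C·DDA·DAB·DAB·DDA·C·DDA·CCA·C·DDA·CCA·DAB·DAB·C·C·DDA·DAB·C·C·DDA·DAB·DAB·DDA·DAB·C·C·DDA·DAB·DAB·DDA·C·DDA·CCA·C·DDA·CCA·DAB·DAB·C·C·DDA
    A ↦ DDA
    B ↦ CCA
    C ↦ DAB
    D ↦ C

A->DDA, B->CCA, C->DAB, D->C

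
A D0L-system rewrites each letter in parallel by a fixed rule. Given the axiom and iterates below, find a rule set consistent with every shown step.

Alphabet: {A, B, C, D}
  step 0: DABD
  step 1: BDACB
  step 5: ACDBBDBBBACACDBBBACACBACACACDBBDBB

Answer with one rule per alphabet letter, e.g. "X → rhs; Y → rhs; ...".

  step 0 ⇒ step 1: DABD ⇒ B·D·AC·B
    A ↦ D
    B ↦ AC
    D ↦ B
    C ↦ BB  (constrained at step 1)

A->D, B->AC, C->BB, D->B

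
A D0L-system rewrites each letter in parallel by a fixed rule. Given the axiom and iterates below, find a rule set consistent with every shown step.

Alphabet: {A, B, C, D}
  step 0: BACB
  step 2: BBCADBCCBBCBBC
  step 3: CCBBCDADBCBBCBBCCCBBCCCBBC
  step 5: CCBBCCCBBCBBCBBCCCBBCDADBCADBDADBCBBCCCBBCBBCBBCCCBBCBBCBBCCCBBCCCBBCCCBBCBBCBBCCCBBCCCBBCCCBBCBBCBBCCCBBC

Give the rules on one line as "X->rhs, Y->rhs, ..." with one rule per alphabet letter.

  step 2 ⇒ step 3: BBCADBCCBBCBBC ⇒ C·C·BBC·D·ADB·C·BBC·BBC·C·C·BBC·C·C·BBC
    A ↦ D
    B ↦ C
    C ↦ BBC
    D ↦ ADB

A->D, B->C, C->BBC, D->ADB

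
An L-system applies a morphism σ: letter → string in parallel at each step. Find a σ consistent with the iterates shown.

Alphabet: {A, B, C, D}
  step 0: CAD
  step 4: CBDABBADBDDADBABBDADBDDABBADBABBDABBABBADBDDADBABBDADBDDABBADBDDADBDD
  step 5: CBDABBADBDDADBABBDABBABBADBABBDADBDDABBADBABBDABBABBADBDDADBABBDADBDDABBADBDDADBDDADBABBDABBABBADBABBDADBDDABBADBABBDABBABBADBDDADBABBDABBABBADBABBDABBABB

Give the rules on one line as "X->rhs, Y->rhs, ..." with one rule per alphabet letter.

A->ADB, B->D, C->CB, D->ABB

  step 4 ⇒ step 5: CBDABBADBDDADBABBDADBDDABBADBABBDABBABBADBDDADBABBDADBDDABBADBDDADBDD ⇒ CB·D·ABB·ADB·D·D·ADB·ABB·D·ABB·ABB·ADB·ABB·D·ADB·D·D·ABB·ADB·ABB·D·ABB·ABB·ADB·D·D·ADB·ABB·D·ADB·D·D·ABB·ADB·D·D·ADB·D·D·ADB·ABB·D·ABB·ABB·ADB·ABB·D·ADB·D·D·ABB·ADB·ABB·D·ABB·ABB·ADB·D·D·ADB·ABB·D·ABB·ABB·ADB·ABB·D·ABB·ABB
    A ↦ ADB
    B ↦ D
    C ↦ CB
    D ↦ ABB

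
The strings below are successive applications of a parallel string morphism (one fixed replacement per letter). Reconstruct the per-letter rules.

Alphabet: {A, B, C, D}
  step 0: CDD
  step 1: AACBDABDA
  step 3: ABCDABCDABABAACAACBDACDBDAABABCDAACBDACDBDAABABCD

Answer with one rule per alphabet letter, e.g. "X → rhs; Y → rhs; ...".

A->AB, B->CD, C->AAC, D->BDA

  step 0 ⇒ step 1: CDD ⇒ AAC·BDA·BDA
    C ↦ AAC
    D ↦ BDA
    A ↦ AB  (constrained at step 1)
    B ↦ CD  (constrained at step 1)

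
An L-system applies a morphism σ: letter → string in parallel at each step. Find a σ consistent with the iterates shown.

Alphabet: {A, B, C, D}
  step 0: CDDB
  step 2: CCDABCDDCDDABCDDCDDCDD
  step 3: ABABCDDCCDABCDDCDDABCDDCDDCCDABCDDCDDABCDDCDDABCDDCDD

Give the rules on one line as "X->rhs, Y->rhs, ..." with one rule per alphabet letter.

A->CC, B->D, C->AB, D->CDD

  step 2 ⇒ step 3: CCDABCDDCDDABCDDCDDCDD ⇒ AB·AB·CDD·CC·D·AB·CDD·CDD·AB·CDD·CDD·CC·D·AB·CDD·CDD·AB·CDD·CDD·AB·CDD·CDD
    A ↦ CC
    B ↦ D
    C ↦ AB
    D ↦ CDD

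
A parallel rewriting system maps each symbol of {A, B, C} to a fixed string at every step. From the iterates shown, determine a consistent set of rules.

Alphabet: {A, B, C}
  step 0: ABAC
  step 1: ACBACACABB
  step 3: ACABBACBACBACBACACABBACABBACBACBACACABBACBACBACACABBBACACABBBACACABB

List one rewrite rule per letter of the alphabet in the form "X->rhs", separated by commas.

A->AC, B->BAC, C->ABB

  step 0 ⇒ step 1: ABAC ⇒ AC·BAC·AC·ABB
    A ↦ AC
    B ↦ BAC
    C ↦ ABB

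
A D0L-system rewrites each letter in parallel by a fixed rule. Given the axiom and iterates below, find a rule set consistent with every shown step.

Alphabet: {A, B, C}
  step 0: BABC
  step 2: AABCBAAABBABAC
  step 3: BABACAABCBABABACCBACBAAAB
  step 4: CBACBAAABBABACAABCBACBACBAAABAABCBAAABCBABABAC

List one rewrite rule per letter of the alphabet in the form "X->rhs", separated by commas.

  step 3 ⇒ step 4: BABACAABCBABABACCBACBAAAB ⇒ C·BA·C·BA·AAB·BA·BA·C·AAB·C·BA·C·BA·C·BA·AAB·AAB·C·BA·AAB·C·BA·BA·BA·C
    A ↦ BA
    B ↦ C
    C ↦ AAB

A->BA, B->C, C->AAB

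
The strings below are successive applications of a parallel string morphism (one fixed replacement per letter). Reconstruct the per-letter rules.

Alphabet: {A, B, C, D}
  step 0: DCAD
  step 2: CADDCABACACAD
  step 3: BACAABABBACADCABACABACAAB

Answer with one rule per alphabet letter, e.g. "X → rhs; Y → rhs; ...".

A->CA, B->D, C->BA, D->AB

  step 2 ⇒ step 3: CADDCABACACAD ⇒ BA·CA·AB·AB·BA·CA·D·CA·BA·CA·BA·CA·AB
    A ↦ CA
    B ↦ D
    C ↦ BA
    D ↦ AB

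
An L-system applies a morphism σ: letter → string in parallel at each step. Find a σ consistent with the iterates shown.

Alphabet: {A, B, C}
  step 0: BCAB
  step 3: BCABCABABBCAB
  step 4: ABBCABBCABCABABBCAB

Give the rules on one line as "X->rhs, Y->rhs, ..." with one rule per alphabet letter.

  step 3 ⇒ step 4: BCABCABABBCAB ⇒ AB·B·C·AB·B·C·AB·C·AB·AB·B·C·AB
    A ↦ C
    B ↦ AB
    C ↦ B

A->C, B->AB, C->B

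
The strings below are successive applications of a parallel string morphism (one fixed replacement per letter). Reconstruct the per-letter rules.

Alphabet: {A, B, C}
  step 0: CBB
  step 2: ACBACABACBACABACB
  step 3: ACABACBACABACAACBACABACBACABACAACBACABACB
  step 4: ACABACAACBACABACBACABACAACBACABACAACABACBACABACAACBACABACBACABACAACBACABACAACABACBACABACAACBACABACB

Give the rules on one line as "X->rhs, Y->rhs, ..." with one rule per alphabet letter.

  step 3 ⇒ step 4: ACABACBACABACAACBACABACBACABACAACBACABACB ⇒ ACA·B·ACA·ACB·ACA·B·ACB·ACA·B·ACA·ACB·ACA·B·ACA·ACA·B·ACB·ACA·B·ACA·ACB·ACA·B·ACB·ACA·B·ACA·ACB·ACA·B·ACA·ACA·B·ACB·ACA·B·ACA·ACB·ACA·B·ACB
    A ↦ ACA
    B ↦ ACB
    C ↦ B

A->ACA, B->ACB, C->B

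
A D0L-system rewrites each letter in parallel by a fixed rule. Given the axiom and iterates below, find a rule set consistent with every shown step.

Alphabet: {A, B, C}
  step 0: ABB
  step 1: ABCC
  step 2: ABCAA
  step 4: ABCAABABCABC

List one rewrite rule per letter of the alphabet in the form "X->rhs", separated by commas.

  step 1 ⇒ step 2: ABCC ⇒ AB·C·A·A
    A ↦ AB
    B ↦ C
    C ↦ A

A->AB, B->C, C->A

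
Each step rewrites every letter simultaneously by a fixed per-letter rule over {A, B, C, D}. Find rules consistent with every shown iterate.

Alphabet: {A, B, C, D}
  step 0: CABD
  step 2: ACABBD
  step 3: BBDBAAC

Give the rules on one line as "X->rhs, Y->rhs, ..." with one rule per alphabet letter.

  step 2 ⇒ step 3: ACABBD ⇒ B·BD·B·A·A·C
    A ↦ B
    B ↦ A
    C ↦ BD
    D ↦ C

A->B, B->A, C->BD, D->C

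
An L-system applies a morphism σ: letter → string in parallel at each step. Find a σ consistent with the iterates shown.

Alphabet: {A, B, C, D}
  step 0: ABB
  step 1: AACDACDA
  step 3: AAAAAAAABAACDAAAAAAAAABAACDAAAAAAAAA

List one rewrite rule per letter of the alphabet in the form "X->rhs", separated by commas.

  step 0 ⇒ step 1: ABB ⇒ AA·CDA·CDA
    A ↦ AA
    B ↦ CDA
    C ↦ D  (constrained at step 1)
    D ↦ BAA  (constrained at step 1)

A->AA, B->CDA, C->D, D->BAA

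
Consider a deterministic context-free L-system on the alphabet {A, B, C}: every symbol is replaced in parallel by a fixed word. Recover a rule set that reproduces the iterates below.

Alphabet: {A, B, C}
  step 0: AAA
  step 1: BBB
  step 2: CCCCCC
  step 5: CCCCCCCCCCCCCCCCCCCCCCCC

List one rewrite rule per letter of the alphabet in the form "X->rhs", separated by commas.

A->B, B->CC, C->AA

  step 1 ⇒ step 2: BBB ⇒ CC·CC·CC
    B ↦ CC
  step 0 ⇒ step 1: AAA ⇒ B·B·B
    A ↦ B
    C ↦ AA  (constrained at step 2)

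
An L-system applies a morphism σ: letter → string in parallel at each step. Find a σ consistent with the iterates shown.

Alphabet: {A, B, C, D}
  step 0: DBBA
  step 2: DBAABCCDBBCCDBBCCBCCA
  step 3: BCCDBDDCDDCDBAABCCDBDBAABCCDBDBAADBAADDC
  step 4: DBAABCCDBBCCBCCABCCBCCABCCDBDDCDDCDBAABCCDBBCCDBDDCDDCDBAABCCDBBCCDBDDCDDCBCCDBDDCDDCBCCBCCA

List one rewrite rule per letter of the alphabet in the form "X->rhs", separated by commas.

A->DDC, B->DB, C->A, D->BCC

  step 3 ⇒ step 4: BCCDBDDCDDCDBAABCCDBDBAABCCDBDBAADBAADDC ⇒ DB·A·A·BCC·DB·BCC·BCC·A·BCC·BCC·A·BCC·DB·DDC·DDC·DB·A·A·BCC·DB·BCC·DB·DDC·DDC·DB·A·A·BCC·DB·BCC·DB·DDC·DDC·BCC·DB·DDC·DDC·BCC·BCC·A
    A ↦ DDC
    B ↦ DB
    C ↦ A
    D ↦ BCC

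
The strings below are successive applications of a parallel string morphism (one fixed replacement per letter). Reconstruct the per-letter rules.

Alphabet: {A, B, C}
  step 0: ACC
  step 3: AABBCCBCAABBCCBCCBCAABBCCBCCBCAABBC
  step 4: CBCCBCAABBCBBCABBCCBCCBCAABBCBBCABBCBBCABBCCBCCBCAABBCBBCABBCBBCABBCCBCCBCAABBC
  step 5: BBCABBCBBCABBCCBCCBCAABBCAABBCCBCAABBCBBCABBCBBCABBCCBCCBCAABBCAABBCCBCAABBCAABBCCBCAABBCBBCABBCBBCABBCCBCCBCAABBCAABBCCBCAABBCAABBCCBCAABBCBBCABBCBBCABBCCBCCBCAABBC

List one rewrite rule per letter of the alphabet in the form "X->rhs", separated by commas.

  step 4 ⇒ step 5: CBCCBCAABBCBBCABBCCBCCBCAABBCBBCABBCBBCABBCCBCCBCAABBCBBCABBCBBCABBCCBCCBCAABBC ⇒ BBC·A·BBC·BBC·A·BBC·CBC·CBC·A·A·BBC·A·A·BBC·CBC·A·A·BBC·BBC·A·BBC·BBC·A·BBC·CBC·CBC·A·A·BBC·A·A·BBC·CBC·A·A·BBC·A·A·BBC·CBC·A·A·BBC·BBC·A·BBC·BBC·A·BBC·CBC·CBC·A·A·BBC·A·A·BBC·CBC·A·A·BBC·A·A·BBC·CBC·A·A·BBC·BBC·A·BBC·BBC·A·BBC·CBC·CBC·A·A·BBC
    A ↦ CBC
    B ↦ A
    C ↦ BBC

A->CBC, B->A, C->BBC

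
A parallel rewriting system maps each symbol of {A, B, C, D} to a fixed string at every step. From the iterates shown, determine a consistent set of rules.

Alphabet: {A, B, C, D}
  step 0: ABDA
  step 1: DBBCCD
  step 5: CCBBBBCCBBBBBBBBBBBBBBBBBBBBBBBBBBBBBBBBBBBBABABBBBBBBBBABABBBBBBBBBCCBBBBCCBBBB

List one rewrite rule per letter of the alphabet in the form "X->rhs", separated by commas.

A->D, B->BB, C->AB, D->CC

  step 0 ⇒ step 1: ABDA ⇒ D·BB·CC·D
    A ↦ D
    B ↦ BB
    D ↦ CC
    C ↦ AB  (constrained at step 1)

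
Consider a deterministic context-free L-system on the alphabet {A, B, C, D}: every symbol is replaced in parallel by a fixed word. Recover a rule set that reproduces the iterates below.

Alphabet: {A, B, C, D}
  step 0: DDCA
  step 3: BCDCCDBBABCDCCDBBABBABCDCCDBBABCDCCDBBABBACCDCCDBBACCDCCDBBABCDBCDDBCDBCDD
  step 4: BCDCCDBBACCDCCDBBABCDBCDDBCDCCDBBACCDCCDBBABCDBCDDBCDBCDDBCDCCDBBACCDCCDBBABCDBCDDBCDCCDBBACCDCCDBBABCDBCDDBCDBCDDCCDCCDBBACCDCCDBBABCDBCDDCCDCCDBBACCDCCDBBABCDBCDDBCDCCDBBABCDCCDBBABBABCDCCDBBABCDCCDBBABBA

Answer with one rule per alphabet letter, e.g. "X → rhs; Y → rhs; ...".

  step 3 ⇒ step 4: BCDCCDBBABCDCCDBBABBABCDCCDBBABCDCCDBBABBACCDCCDBBACCDCCDBBABCDBCDDBCDBCDD ⇒ BCD·CCD·BBA·CCD·CCD·BBA·BCD·BCD·D·BCD·CCD·BBA·CCD·CCD·BBA·BCD·BCD·D·BCD·BCD·D·BCD·CCD·BBA·CCD·CCD·BBA·BCD·BCD·D·BCD·CCD·BBA·CCD·CCD·BBA·BCD·BCD·D·BCD·BCD·D·CCD·CCD·BBA·CCD·CCD·BBA·BCD·BCD·D·CCD·CCD·BBA·CCD·CCD·BBA·BCD·BCD·D·BCD·CCD·BBA·BCD·CCD·BBA·BBA·BCD·CCD·BBA·BCD·CCD·BBA·BBA
    A ↦ D
    B ↦ BCD
    C ↦ CCD
    D ↦ BBA

A->D, B->BCD, C->CCD, D->BBA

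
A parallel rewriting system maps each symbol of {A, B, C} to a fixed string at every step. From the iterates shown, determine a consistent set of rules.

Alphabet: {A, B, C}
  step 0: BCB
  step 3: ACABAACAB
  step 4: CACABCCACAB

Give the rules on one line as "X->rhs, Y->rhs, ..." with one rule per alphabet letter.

  step 3 ⇒ step 4: ACABAACAB ⇒ C·A·C·AB·C·C·A·C·AB
    A ↦ C
    B ↦ AB
    C ↦ A

A->C, B->AB, C->A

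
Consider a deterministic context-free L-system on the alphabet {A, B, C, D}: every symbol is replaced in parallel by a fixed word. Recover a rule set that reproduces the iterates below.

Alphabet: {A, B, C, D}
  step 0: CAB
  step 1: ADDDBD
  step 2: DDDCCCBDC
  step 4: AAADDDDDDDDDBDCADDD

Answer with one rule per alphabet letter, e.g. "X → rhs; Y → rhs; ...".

  step 1 ⇒ step 2: ADDDBD ⇒ DDD·C·C·C·BD·C
    A ↦ DDD
    B ↦ BD
    D ↦ C
  step 0 ⇒ step 1: CAB ⇒ A·DDD·BD
    C ↦ A

A->DDD, B->BD, C->A, D->C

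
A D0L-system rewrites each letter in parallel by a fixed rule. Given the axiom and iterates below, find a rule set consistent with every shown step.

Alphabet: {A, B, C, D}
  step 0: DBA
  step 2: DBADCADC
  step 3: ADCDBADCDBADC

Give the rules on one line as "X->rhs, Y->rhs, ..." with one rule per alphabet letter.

A->DB, B->DC, C->DC, D->A

  step 2 ⇒ step 3: DBADCADC ⇒ A·DC·DB·A·DC·DB·A·DC
    A ↦ DB
    B ↦ DC
    C ↦ DC
    D ↦ A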